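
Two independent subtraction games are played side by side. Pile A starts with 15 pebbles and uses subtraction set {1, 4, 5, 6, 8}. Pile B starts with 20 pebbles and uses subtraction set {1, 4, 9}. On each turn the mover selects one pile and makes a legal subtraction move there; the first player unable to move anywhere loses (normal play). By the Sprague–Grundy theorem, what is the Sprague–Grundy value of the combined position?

2

Pile A, S = {1, 4, 5, 6, 8}:
n :  0  1  2  3  4  5  6  7  8  9 10 11 12 13 14 15
G :  0  1  0  1  2  3  2  3  4  0  1  0  1  2  3  2
G_A(15) = 2.
Pile B, S = {1, 4, 9}:
G(0) = 0
G(1) = mex{0} = 1
G(2) = mex{1} = 0
G(3) = mex{0} = 1
G(4) = mex{1,0} = 2
G(5) = mex{2,1} = 0
G(6) = mex{0,0} = 1
G(7) = mex{1,1} = 0
G(8) = mex{0,2} = 1
G(9) = mex{1,0,0} = 2
G(10) = mex{2,1,1} = 0
G(11) = mex{0,0,0} = 1
G(12) = mex{1,1,1} = 0
G(13) = mex{0,2,2} = 1
G(14) = mex{1,0,0} = 2
G(15) = mex{2,1,1} = 0
G(16) = mex{0,0,0} = 1
G(17) = mex{1,1,1} = 0
G(18) = mex{0,2,2} = 1
G(19) = mex{1,0,0} = 2
G(20) = mex{2,1,1} = 0
G_B(20) = 0.
Combined Grundy value = 2 ⊕ 0 = 2.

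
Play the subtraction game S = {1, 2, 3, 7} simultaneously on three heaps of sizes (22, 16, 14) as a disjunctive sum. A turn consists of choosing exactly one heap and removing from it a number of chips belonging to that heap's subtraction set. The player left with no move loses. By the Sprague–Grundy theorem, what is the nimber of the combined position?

0

All heaps use S = {1, 2, 3, 7}:
G(0) = 0
G(1) = mex{0} = 1
G(2) = mex{1,0} = 2
G(3) = mex{2,1,0} = 3
G(4) = mex{3,2,1} = 0
G(5) = mex{0,3,2} = 1
G(6) = mex{1,0,3} = 2
G(7) = mex{2,1,0,0} = 3
G(8) = mex{3,2,1,1} = 0
G(9) = mex{0,3,2,2} = 1
G(10) = mex{1,0,3,3} = 2
G(11) = mex{2,1,0,0} = 3
G(12) = mex{3,2,1,1} = 0
G(13) = mex{0,3,2,2} = 1
G(14) = mex{1,0,3,3} = 2
G(15) = mex{2,1,0,0} = 3
G(16) = mex{3,2,1,1} = 0
G(17) = mex{0,3,2,2} = 1
G(18) = mex{1,0,3,3} = 2
G(19) = mex{2,1,0,0} = 3
G(20) = mex{3,2,1,1} = 0
G(21) = mex{0,3,2,2} = 1
G(22) = mex{1,0,3,3} = 2
Heap A: G(22) = 2.
Heap B: G(16) = 0.
Heap C: G(14) = 2.
Combined Grundy value = 2 ⊕ 0 ⊕ 2 = 0.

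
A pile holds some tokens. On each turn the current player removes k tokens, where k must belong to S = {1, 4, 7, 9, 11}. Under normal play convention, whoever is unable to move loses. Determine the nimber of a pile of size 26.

n :  0  1  2  3  4  5  6  7  8  9 10 11 12 13 14 15 16 17 18 19 20 21 22 23 24 25 26
G :  0  1  0  1  2  0  1  2  0  1  0  1  2  3  4  3  4  2  0  1  0  1  2  0  1  2  0

0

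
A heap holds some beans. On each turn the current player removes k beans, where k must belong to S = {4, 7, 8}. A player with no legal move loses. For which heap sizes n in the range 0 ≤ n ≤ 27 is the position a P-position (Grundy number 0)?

n :  0  1  2  3  4  5  6  7  8  9 10 11 12 13 14 15 16 17 18 19 20 21 22 23 24 25 26 27
G :  0  0  0  0  1  1  1  1  2  2  2  2  0  0  0  0  1  1  1  1  2  2  2  2  0  0  0  0
P-positions are exactly the n with G(n) = 0.

0, 1, 2, 3, 12, 13, 14, 15, 24, 25, 26, 27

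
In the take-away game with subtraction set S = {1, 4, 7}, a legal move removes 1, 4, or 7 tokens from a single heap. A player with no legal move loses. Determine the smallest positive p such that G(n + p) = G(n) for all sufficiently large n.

G(0) = 0
G(1) = mex{0} = 1
G(2) = mex{1} = 0
G(3) = mex{0} = 1
G(4) = mex{1,0} = 2
G(5) = mex{2,1} = 0
G(6) = mex{0,0} = 1
G(7) = mex{1,1,0} = 2
G(8) = mex{2,2,1} = 0
G(9) = mex{0,0,0} = 1
G(10) = mex{1,1,1} = 0
G(11) = mex{0,2,2} = 1
G(12) = mex{1,0,0} = 2
G(13) = mex{2,1,1} = 0
G(14) = mex{0,0,2} = 1
G(15) = mex{1,1,0} = 2
G(16) = mex{2,2,1} = 0
G(17) = mex{0,0,0} = 1
G(n+8) = G(n) holds for n = 0,…,6 (a full window of length max(S) = 7), so the sequence is purely periodic with period 8.

8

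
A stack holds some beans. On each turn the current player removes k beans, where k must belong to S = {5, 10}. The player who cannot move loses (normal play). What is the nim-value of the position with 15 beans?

G(0) = 0
G(1) = mex{} = 0
G(2) = mex{} = 0
G(3) = mex{} = 0
G(4) = mex{} = 0
G(5) = mex{0} = 1
G(6) = mex{0} = 1
G(7) = mex{0} = 1
G(8) = mex{0} = 1
G(9) = mex{0} = 1
G(10) = mex{1,0} = 2
G(11) = mex{1,0} = 2
G(12) = mex{1,0} = 2
G(13) = mex{1,0} = 2
G(14) = mex{1,0} = 2
G(15) = mex{2,1} = 0

0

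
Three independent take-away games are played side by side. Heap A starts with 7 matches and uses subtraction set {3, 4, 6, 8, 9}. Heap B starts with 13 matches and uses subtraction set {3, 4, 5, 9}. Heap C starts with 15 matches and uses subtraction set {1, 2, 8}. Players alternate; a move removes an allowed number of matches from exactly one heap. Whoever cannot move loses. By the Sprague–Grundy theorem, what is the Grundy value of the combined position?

0

Heap A, S = {3, 4, 6, 8, 9}:
G(0) = 0
G(1) = mex{} = 0
G(2) = mex{} = 0
G(3) = mex{0} = 1
G(4) = mex{0,0} = 1
G(5) = mex{0,0} = 1
G(6) = mex{1,0,0} = 2
G(7) = mex{1,1,0} = 2
G_A(7) = 2.
Heap B, S = {3, 4, 5, 9}:
G(0) = 0
G(1) = mex{} = 0
G(2) = mex{} = 0
G(3) = mex{0} = 1
G(4) = mex{0,0} = 1
G(5) = mex{0,0,0} = 1
G(6) = mex{1,0,0} = 2
G(7) = mex{1,1,0} = 2
G(8) = mex{1,1,1} = 0
G(9) = mex{2,1,1,0} = 3
G(10) = mex{2,2,1,0} = 3
G(11) = mex{0,2,2,0} = 1
G(12) = mex{3,0,2,1} = 4
G(13) = mex{3,3,0,1} = 2
G_B(13) = 2.
Heap C, S = {1, 2, 8}:
G(0) = 0
G(1) = mex{0} = 1
G(2) = mex{1,0} = 2
G(3) = mex{2,1} = 0
G(4) = mex{0,2} = 1
G(5) = mex{1,0} = 2
G(6) = mex{2,1} = 0
G(7) = mex{0,2} = 1
G(8) = mex{1,0,0} = 2
G(9) = mex{2,1,1} = 0
G(10) = mex{0,2,2} = 1
G(11) = mex{1,0,0} = 2
G(12) = mex{2,1,1} = 0
G(13) = mex{0,2,2} = 1
G(14) = mex{1,0,0} = 2
G(15) = mex{2,1,1} = 0
G_C(15) = 0.
Combined Grundy value = 2 ⊕ 2 ⊕ 0 = 0.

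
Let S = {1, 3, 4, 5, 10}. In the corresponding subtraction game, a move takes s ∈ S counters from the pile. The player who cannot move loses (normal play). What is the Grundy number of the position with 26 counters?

n :  0  1  2  3  4  5  6  7  8  9 10 11 12 13 14 15 16 17 18 19 20 21 22 23 24 25 26
G :  0  1  0  1  2  3  2  3  0  1  4  5  2  3  0  1  0  1  2  3  2  3  0  1  4  5  2

2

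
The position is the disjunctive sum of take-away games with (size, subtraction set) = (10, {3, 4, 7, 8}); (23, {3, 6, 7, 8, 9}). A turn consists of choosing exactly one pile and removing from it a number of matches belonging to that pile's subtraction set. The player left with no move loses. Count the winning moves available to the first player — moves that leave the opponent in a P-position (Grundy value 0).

0

Pile A, S = {3, 4, 7, 8}:
n :  0  1  2  3  4  5  6  7  8  9 10
G :  0  0  0  1  1  1  2  2  2  3  3
G_A(10) = 3.
Pile B, S = {3, 6, 7, 8, 9}:
G(0) = 0
G(1) = mex{} = 0
G(2) = mex{} = 0
G(3) = mex{0} = 1
G(4) = mex{0} = 1
G(5) = mex{0} = 1
G(6) = mex{1,0} = 2
G(7) = mex{1,0,0} = 2
G(8) = mex{1,0,0,0} = 2
G(9) = mex{2,1,0,0,0} = 3
G(10) = mex{2,1,1,0,0} = 3
G(11) = mex{2,1,1,1,0} = 3
G(12) = mex{3,2,1,1,1} = 0
G(13) = mex{3,2,2,1,1} = 0
G(14) = mex{3,2,2,2,1} = 0
G(15) = mex{0,3,2,2,2} = 1
G(16) = mex{0,3,3,2,2} = 1
G(17) = mex{0,3,3,3,2} = 1
G(18) = mex{1,0,3,3,3} = 2
G(19) = mex{1,0,0,3,3} = 2
G(20) = mex{1,0,0,0,3} = 2
G(21) = mex{2,1,0,0,0} = 3
G(22) = mex{2,1,1,0,0} = 3
G(23) = mex{2,1,1,1,0} = 3
G_B(23) = 3.
Combined Grundy value = 3 ⊕ 3 = 0.
A winning move leaves total XOR = 0, i.e. changes one component's Grundy value g to g ⊕ X where X is the current total.
Pile A: target g' = 3⊕0 = 3, but every legal move changes the Grundy value (mex property), so 0 moves.
Pile B: target g' = 3⊕0 = 3, but every legal move changes the Grundy value (mex property), so 0 moves.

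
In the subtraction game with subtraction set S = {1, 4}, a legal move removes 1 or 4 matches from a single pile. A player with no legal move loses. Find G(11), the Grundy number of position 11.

G(0) = 0
G(1) = mex{0} = 1
G(2) = mex{1} = 0
G(3) = mex{0} = 1
G(4) = mex{1,0} = 2
G(5) = mex{2,1} = 0
G(6) = mex{0,0} = 1
G(7) = mex{1,1} = 0
G(8) = mex{0,2} = 1
G(9) = mex{1,0} = 2
G(10) = mex{2,1} = 0
G(11) = mex{0,0} = 1

1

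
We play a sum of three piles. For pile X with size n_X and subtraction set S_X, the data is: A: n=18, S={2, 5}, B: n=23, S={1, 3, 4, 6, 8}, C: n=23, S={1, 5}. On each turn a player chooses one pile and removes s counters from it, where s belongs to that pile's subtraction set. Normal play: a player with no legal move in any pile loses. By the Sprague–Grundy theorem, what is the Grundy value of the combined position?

1

Pile A, S = {2, 5}:
n :  0  1  2  3  4  5  6  7  8  9 10 11 12 13 14 15 16 17 18
G :  0  0  1  1  0  2  1  0  0  1  1  0  2  1  0  0  1  1  0
G_A(18) = 0.
Pile B, S = {1, 3, 4, 6, 8}:
G(0) = 0
G(1) = mex{0} = 1
G(2) = mex{1} = 0
G(3) = mex{0,0} = 1
G(4) = mex{1,1,0} = 2
G(5) = mex{2,0,1} = 3
G(6) = mex{3,1,0,0} = 2
G(7) = mex{2,2,1,1} = 0
G(8) = mex{0,3,2,0,0} = 1
G(9) = mex{1,2,3,1,1} = 0
G(10) = mex{0,0,2,2,0} = 1
G(11) = mex{1,1,0,3,1} = 2
G(12) = mex{2,0,1,2,2} = 3
G(13) = mex{3,1,0,0,3} = 2
G(14) = mex{2,2,1,1,2} = 0
G(15) = mex{0,3,2,0,0} = 1
G(16) = mex{1,2,3,1,1} = 0
G(17) = mex{0,0,2,2,0} = 1
G(18) = mex{1,1,0,3,1} = 2
G(19) = mex{2,0,1,2,2} = 3
G(20) = mex{3,1,0,0,3} = 2
G(21) = mex{2,2,1,1,2} = 0
G(22) = mex{0,3,2,0,0} = 1
G(23) = mex{1,2,3,1,1} = 0
G_B(23) = 0.
Pile C, S = {1, 5}:
n :  0  1  2  3  4  5  6  7  8  9 10 11 12 13 14 15 16 17 18 19 20 21 22 23
G :  0  1  0  1  0  1  0  1  0  1  0  1  0  1  0  1  0  1  0  1  0  1  0  1
G_C(23) = 1.
Combined Grundy value = 0 ⊕ 0 ⊕ 1 = 1.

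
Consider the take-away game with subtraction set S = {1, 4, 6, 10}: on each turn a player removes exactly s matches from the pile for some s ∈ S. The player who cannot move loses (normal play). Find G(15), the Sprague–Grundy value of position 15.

n :  0  1  2  3  4  5  6  7  8  9 10 11 12 13 14 15
G :  0  1  0  1  2  0  1  0  1  2  3  2  3  4  0  1

1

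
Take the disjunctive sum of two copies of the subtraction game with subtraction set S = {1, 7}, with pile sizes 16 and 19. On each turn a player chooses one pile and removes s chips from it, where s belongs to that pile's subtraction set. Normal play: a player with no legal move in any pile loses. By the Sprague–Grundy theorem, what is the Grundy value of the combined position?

1

All piles use S = {1, 7}:
G(0) = 0
G(1) = mex{0} = 1
G(2) = mex{1} = 0
G(3) = mex{0} = 1
G(4) = mex{1} = 0
G(5) = mex{0} = 1
G(6) = mex{1} = 0
G(7) = mex{0,0} = 1
G(8) = mex{1,1} = 0
G(9) = mex{0,0} = 1
G(10) = mex{1,1} = 0
G(11) = mex{0,0} = 1
G(12) = mex{1,1} = 0
G(13) = mex{0,0} = 1
G(14) = mex{1,1} = 0
G(15) = mex{0,0} = 1
G(16) = mex{1,1} = 0
G(17) = mex{0,0} = 1
G(18) = mex{1,1} = 0
G(19) = mex{0,0} = 1
Pile A: G(16) = 0.
Pile B: G(19) = 1.
Combined Grundy value = 0 ⊕ 1 = 1.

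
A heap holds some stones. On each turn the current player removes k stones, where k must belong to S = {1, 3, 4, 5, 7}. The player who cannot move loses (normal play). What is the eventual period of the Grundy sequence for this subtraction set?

n :  0  1  2  3  4  5  6  7  8  9 10 11 12 13 14 15 16 17
G :  0  1  0  1  2  3  2  3  0  1  0  1  2  3  2  3  0  1
G(n+8) = G(n) holds for n = 0,…,6 (a full window of length max(S) = 7), so the sequence is purely periodic with period 8.

8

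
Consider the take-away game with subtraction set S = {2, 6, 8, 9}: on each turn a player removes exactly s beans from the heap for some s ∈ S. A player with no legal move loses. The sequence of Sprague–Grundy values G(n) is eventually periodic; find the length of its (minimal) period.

15

G(0) = 0
G(1) = mex{} = 0
G(2) = mex{0} = 1
G(3) = mex{0} = 1
G(4) = mex{1} = 0
G(5) = mex{1} = 0
G(6) = mex{0,0} = 1
G(7) = mex{0,0} = 1
G(8) = mex{1,1,0} = 2
G(9) = mex{1,1,0,0} = 2
G(10) = mex{2,0,1,0} = 3
G(11) = mex{2,0,1,1} = 3
G(12) = mex{3,1,0,1} = 2
G(13) = mex{3,1,0,0} = 2
G(14) = mex{2,2,1,0} = 3
G(15) = mex{2,2,1,1} = 0
G(16) = mex{3,3,2,1} = 0
G(17) = mex{0,3,2,2} = 1
G(18) = mex{0,2,3,2} = 1
G(19) = mex{1,2,3,3} = 0
G(20) = mex{1,3,2,3} = 0
G(21) = mex{0,0,2,2} = 1
G(22) = mex{0,0,3,2} = 1
G(23) = mex{1,1,0,3} = 2
G(24) = mex{1,1,0,0} = 2
G(25) = mex{2,0,1,0} = 3
G(26) = mex{2,0,1,1} = 3
G(27) = mex{3,1,0,1} = 2
G(28) = mex{3,1,0,0} = 2
G(29) = mex{2,2,1,0} = 3
G(30) = mex{2,2,1,1} = 0
G(31) = mex{3,3,2,1} = 0
G(n+15) = G(n) holds for n = 0,…,8 (a full window of length max(S) = 9), so the sequence is purely periodic with period 15.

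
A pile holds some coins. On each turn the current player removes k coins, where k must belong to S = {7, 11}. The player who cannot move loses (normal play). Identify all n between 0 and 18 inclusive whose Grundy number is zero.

0, 1, 2, 3, 4, 5, 6, 18

n :  0  1  2  3  4  5  6  7  8  9 10 11 12 13 14 15 16 17 18
G :  0  0  0  0  0  0  0  1  1  1  1  1  1  1  2  2  2  2  0
P-positions are exactly the n with G(n) = 0.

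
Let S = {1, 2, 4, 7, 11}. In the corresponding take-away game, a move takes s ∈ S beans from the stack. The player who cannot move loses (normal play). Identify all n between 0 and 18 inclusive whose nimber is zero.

n :  0  1  2  3  4  5  6  7  8  9 10 11 12 13 14 15 16 17 18
G :  0  1  2  0  1  2  0  1  2  0  1  2  0  1  2  0  1  2  0
P-positions are exactly the n with G(n) = 0.

0, 3, 6, 9, 12, 15, 18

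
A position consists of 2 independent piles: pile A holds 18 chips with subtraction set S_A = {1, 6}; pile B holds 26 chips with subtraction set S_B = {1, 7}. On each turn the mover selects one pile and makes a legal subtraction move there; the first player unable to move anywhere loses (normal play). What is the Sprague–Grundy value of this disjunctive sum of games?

0

Pile A, S = {1, 6}:
G(0) = 0
G(1) = mex{0} = 1
G(2) = mex{1} = 0
G(3) = mex{0} = 1
G(4) = mex{1} = 0
G(5) = mex{0} = 1
G(6) = mex{1,0} = 2
G(7) = mex{2,1} = 0
G(8) = mex{0,0} = 1
G(9) = mex{1,1} = 0
G(10) = mex{0,0} = 1
G(11) = mex{1,1} = 0
G(12) = mex{0,2} = 1
G(13) = mex{1,0} = 2
G(14) = mex{2,1} = 0
G(15) = mex{0,0} = 1
G(16) = mex{1,1} = 0
G(17) = mex{0,0} = 1
G(18) = mex{1,1} = 0
G_A(18) = 0.
Pile B, S = {1, 7}:
n :  0  1  2  3  4  5  6  7  8  9 10 11 12 13 14 15 16 17 18 19 20 21 22 23 24 25 26
G :  0  1  0  1  0  1  0  1  0  1  0  1  0  1  0  1  0  1  0  1  0  1  0  1  0  1  0
G_B(26) = 0.
Combined Grundy value = 0 ⊕ 0 = 0.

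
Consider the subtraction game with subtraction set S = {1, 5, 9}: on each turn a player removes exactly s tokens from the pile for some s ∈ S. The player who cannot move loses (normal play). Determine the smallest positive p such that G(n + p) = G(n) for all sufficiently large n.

2

n :  0  1  2  3  4  5  6  7  8  9 10 11 12 13 14
G :  0  1  0  1  0  1  0  1  0  1  0  1  0  1  0
G(n+2) = G(n) holds for n = 0,…,8 (a full window of length max(S) = 9), so the sequence is purely periodic with period 2.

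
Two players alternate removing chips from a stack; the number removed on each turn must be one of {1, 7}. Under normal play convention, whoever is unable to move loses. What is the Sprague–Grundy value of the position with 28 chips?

G(0) = 0
G(1) = mex{0} = 1
G(2) = mex{1} = 0
G(3) = mex{0} = 1
G(4) = mex{1} = 0
G(5) = mex{0} = 1
G(6) = mex{1} = 0
G(7) = mex{0,0} = 1
G(8) = mex{1,1} = 0
G(9) = mex{0,0} = 1
G(10) = mex{1,1} = 0
G(11) = mex{0,0} = 1
G(12) = mex{1,1} = 0
G(13) = mex{0,0} = 1
G(14) = mex{1,1} = 0
G(15) = mex{0,0} = 1
G(16) = mex{1,1} = 0
G(17) = mex{0,0} = 1
G(18) = mex{1,1} = 0
G(19) = mex{0,0} = 1
G(20) = mex{1,1} = 0
G(21) = mex{0,0} = 1
G(22) = mex{1,1} = 0
G(23) = mex{0,0} = 1
G(24) = mex{1,1} = 0
G(25) = mex{0,0} = 1
G(26) = mex{1,1} = 0
G(27) = mex{0,0} = 1
G(28) = mex{1,1} = 0

0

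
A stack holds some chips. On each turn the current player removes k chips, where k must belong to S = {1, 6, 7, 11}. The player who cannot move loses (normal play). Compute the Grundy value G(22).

G(0) = 0
G(1) = mex{0} = 1
G(2) = mex{1} = 0
G(3) = mex{0} = 1
G(4) = mex{1} = 0
G(5) = mex{0} = 1
G(6) = mex{1,0} = 2
G(7) = mex{2,1,0} = 3
G(8) = mex{3,0,1} = 2
G(9) = mex{2,1,0} = 3
G(10) = mex{3,0,1} = 2
G(11) = mex{2,1,0,0} = 3
G(12) = mex{3,2,1,1} = 0
G(13) = mex{0,3,2,0} = 1
G(14) = mex{1,2,3,1} = 0
G(15) = mex{0,3,2,0} = 1
G(16) = mex{1,2,3,1} = 0
G(17) = mex{0,3,2,2} = 1
G(18) = mex{1,0,3,3} = 2
G(19) = mex{2,1,0,2} = 3
G(20) = mex{3,0,1,3} = 2
G(21) = mex{2,1,0,2} = 3
G(22) = mex{3,0,1,3} = 2

2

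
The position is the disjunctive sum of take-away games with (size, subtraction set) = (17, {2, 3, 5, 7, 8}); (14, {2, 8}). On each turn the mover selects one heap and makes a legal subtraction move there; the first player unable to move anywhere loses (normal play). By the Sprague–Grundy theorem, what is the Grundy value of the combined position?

Heap A, S = {2, 3, 5, 7, 8}:
G(0) = 0
G(1) = mex{} = 0
G(2) = mex{0} = 1
G(3) = mex{0,0} = 1
G(4) = mex{1,0} = 2
G(5) = mex{1,1,0} = 2
G(6) = mex{2,1,0} = 3
G(7) = mex{2,2,1,0} = 3
G(8) = mex{3,2,1,0,0} = 4
G(9) = mex{3,3,2,1,0} = 4
G(10) = mex{4,3,2,1,1} = 0
G(11) = mex{4,4,3,2,1} = 0
G(12) = mex{0,4,3,2,2} = 1
G(13) = mex{0,0,4,3,2} = 1
G(14) = mex{1,0,4,3,3} = 2
G(15) = mex{1,1,0,4,3} = 2
G(16) = mex{2,1,0,4,4} = 3
G(17) = mex{2,2,1,0,4} = 3
G_A(17) = 3.
Heap B, S = {2, 8}:
n :  0  1  2  3  4  5  6  7  8  9 10 11 12 13 14
G :  0  0  1  1  0  0  1  1  2  2  0  0  1  1  0
G_B(14) = 0.
Combined Grundy value = 3 ⊕ 0 = 3.

3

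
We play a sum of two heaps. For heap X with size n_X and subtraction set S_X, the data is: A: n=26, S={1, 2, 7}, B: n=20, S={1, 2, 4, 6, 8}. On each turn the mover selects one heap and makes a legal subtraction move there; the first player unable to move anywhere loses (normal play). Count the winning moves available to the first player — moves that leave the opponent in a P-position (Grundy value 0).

Heap A, S = {1, 2, 7}:
n :  0  1  2  3  4  5  6  7  8  9 10 11 12 13 14 15 16 17 18 19 20 21 22 23 24 25 26
G :  0  1  2  0  1  2  0  1  2  0  1  2  0  1  2  0  1  2  0  1  2  0  1  2  0  1  2
G_A(26) = 2.
Heap B, S = {1, 2, 4, 6, 8}:
G(0) = 0
G(1) = mex{0} = 1
G(2) = mex{1,0} = 2
G(3) = mex{2,1} = 0
G(4) = mex{0,2,0} = 1
G(5) = mex{1,0,1} = 2
G(6) = mex{2,1,2,0} = 3
G(7) = mex{3,2,0,1} = 4
G(8) = mex{4,3,1,2,0} = 5
G(9) = mex{5,4,2,0,1} = 3
G(10) = mex{3,5,3,1,2} = 0
G(11) = mex{0,3,4,2,0} = 1
G(12) = mex{1,0,5,3,1} = 2
G(13) = mex{2,1,3,4,2} = 0
G(14) = mex{0,2,0,5,3} = 1
G(15) = mex{1,0,1,3,4} = 2
G(16) = mex{2,1,2,0,5} = 3
G(17) = mex{3,2,0,1,3} = 4
G(18) = mex{4,3,1,2,0} = 5
G(19) = mex{5,4,2,0,1} = 3
G(20) = mex{3,5,3,1,2} = 0
G_B(20) = 0.
Combined Grundy value = 2 ⊕ 0 = 2.
A winning move leaves total XOR = 0, i.e. changes one component's Grundy value g to g ⊕ X where X is the current total.
Heap A: need g' = 2⊕2 = 0. Options: 26−1→G=1, 26−2→G=0, 26−7→G=1. Hits: 1.
Heap B: need g' = 0⊕2 = 2. Options: 20−1→G=3, 20−2→G=5, 20−4→G=3, 20−6→G=1, 20−8→G=2. Hits: 1.

2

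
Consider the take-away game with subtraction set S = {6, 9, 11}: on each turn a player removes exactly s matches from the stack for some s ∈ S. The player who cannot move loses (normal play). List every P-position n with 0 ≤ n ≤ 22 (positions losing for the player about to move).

0, 1, 2, 3, 4, 5, 17, 18, 19, 20, 21, 22

n :  0  1  2  3  4  5  6  7  8  9 10 11 12 13 14 15 16 17 18 19 20 21 22
G :  0  0  0  0  0  0  1  1  1  1  1  1  2  2  2  2  2  0  0  0  0  0  0
P-positions are exactly the n with G(n) = 0.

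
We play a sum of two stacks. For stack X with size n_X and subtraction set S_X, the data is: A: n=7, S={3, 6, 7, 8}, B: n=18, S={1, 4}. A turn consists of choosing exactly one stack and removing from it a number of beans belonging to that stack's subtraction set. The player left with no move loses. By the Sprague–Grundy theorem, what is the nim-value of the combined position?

3

Stack A, S = {3, 6, 7, 8}:
n : 0 1 2 3 4 5 6 7
G : 0 0 0 1 1 1 2 2
G_A(7) = 2.
Stack B, S = {1, 4}:
n :  0  1  2  3  4  5  6  7  8  9 10 11 12 13 14 15 16 17 18
G :  0  1  0  1  2  0  1  0  1  2  0  1  0  1  2  0  1  0  1
G_B(18) = 1.
Combined Grundy value = 2 ⊕ 1 = 3.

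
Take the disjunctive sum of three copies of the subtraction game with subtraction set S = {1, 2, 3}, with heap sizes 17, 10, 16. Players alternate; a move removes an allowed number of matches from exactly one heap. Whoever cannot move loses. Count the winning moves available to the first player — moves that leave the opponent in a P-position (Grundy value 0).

3

All heaps use S = {1, 2, 3}:
n :  0  1  2  3  4  5  6  7  8  9 10 11 12 13 14 15 16 17
G :  0  1  2  3  0  1  2  3  0  1  2  3  0  1  2  3  0  1
Heap A: G(17) = 1.
Heap B: G(10) = 2.
Heap C: G(16) = 0.
Combined Grundy value = 1 ⊕ 2 ⊕ 0 = 3.
A winning move leaves total XOR = 0, i.e. changes one component's Grundy value g to g ⊕ X where X is the current total.
Heap A: need g' = 1⊕3 = 2. Options: 17−1→G=0, 17−2→G=3, 17−3→G=2. Hits: 1.
Heap B: need g' = 2⊕3 = 1. Options: 10−1→G=1, 10−2→G=0, 10−3→G=3. Hits: 1.
Heap C: need g' = 0⊕3 = 3. Options: 16−1→G=3, 16−2→G=2, 16−3→G=1. Hits: 1.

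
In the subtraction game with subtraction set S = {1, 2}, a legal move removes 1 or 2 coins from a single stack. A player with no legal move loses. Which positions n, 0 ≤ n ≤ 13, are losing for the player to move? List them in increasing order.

0, 3, 6, 9, 12

n :  0  1  2  3  4  5  6  7  8  9 10 11 12 13
G :  0  1  2  0  1  2  0  1  2  0  1  2  0  1
P-positions are exactly the n with G(n) = 0.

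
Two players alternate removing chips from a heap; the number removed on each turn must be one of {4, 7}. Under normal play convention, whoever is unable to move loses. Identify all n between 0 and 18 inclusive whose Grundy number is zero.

0, 1, 2, 3, 11, 12, 13, 14

G(0) = 0
G(1) = mex{} = 0
G(2) = mex{} = 0
G(3) = mex{} = 0
G(4) = mex{0} = 1
G(5) = mex{0} = 1
G(6) = mex{0} = 1
G(7) = mex{0,0} = 1
G(8) = mex{1,0} = 2
G(9) = mex{1,0} = 2
G(10) = mex{1,0} = 2
G(11) = mex{1,1} = 0
G(12) = mex{2,1} = 0
G(13) = mex{2,1} = 0
G(14) = mex{2,1} = 0
G(15) = mex{0,2} = 1
G(16) = mex{0,2} = 1
G(17) = mex{0,2} = 1
G(18) = mex{0,0} = 1
P-positions are exactly the n with G(n) = 0.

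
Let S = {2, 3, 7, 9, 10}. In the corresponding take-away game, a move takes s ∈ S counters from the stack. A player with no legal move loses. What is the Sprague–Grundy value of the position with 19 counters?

G(0) = 0
G(1) = mex{} = 0
G(2) = mex{0} = 1
G(3) = mex{0,0} = 1
G(4) = mex{1,0} = 2
G(5) = mex{1,1} = 0
G(6) = mex{2,1} = 0
G(7) = mex{0,2,0} = 1
G(8) = mex{0,0,0} = 1
G(9) = mex{1,0,1,0} = 2
G(10) = mex{1,1,1,0,0} = 2
G(11) = mex{2,1,2,1,0} = 3
G(12) = mex{2,2,0,1,1} = 3
G(13) = mex{3,2,0,2,1} = 4
G(14) = mex{3,3,1,0,2} = 4
G(15) = mex{4,3,1,0,0} = 2
G(16) = mex{4,4,2,1,0} = 3
G(17) = mex{2,4,2,1,1} = 0
G(18) = mex{3,2,3,2,1} = 0
G(19) = mex{0,3,3,2,2} = 1

1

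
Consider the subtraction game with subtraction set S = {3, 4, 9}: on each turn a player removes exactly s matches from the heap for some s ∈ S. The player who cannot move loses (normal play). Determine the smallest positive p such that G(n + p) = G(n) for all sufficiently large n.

n :  0  1  2  3  4  5  6  7  8  9 10 11 12 13 14 15 16 17 18 19 20 21 22 23 24 25 26 27
G :  0  0  0  1  1  1  2  0  0  3  1  1  2  0  0  0  1  1  1  2  0  0  3  1  1  2  0  0
G(n+13) = G(n) holds for n = 0,…,8 (a full window of length max(S) = 9), so the sequence is purely periodic with period 13.

13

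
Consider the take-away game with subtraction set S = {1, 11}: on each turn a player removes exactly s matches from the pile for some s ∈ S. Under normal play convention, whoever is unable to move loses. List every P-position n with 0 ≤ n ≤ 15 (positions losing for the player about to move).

G(0) = 0
G(1) = mex{0} = 1
G(2) = mex{1} = 0
G(3) = mex{0} = 1
G(4) = mex{1} = 0
G(5) = mex{0} = 1
G(6) = mex{1} = 0
G(7) = mex{0} = 1
G(8) = mex{1} = 0
G(9) = mex{0} = 1
G(10) = mex{1} = 0
G(11) = mex{0,0} = 1
G(12) = mex{1,1} = 0
G(13) = mex{0,0} = 1
G(14) = mex{1,1} = 0
G(15) = mex{0,0} = 1
P-positions are exactly the n with G(n) = 0.

0, 2, 4, 6, 8, 10, 12, 14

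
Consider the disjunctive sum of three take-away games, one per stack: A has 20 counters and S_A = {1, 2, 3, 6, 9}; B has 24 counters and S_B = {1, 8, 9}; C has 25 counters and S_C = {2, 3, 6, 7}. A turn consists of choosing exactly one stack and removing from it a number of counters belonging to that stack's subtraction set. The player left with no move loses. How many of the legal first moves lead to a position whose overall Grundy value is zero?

Stack A, S = {1, 2, 3, 6, 9}:
n :  0  1  2  3  4  5  6  7  8  9 10 11 12 13 14 15 16 17 18 19 20
G :  0  1  2  3  0  1  2  3  0  1  2  3  0  1  2  3  0  1  2  3  0
G_A(20) = 0.
Stack B, S = {1, 8, 9}:
n :  0  1  2  3  4  5  6  7  8  9 10 11 12 13 14 15 16 17 18 19 20 21 22 23 24
G :  0  1  0  1  0  1  0  1  2  3  2  3  2  3  2  3  0  1  0  1  0  1  0  1  2
G_B(24) = 2.
Stack C, S = {2, 3, 6, 7}:
n :  0  1  2  3  4  5  6  7  8  9 10 11 12 13 14 15 16 17 18 19 20 21 22 23 24 25
G :  0  0  1  1  2  0  3  1  2  0  0  1  1  2  0  3  1  2  0  0  1  1  2  0  3  1
G_C(25) = 1.
Combined Grundy value = 0 ⊕ 2 ⊕ 1 = 3.
A winning move leaves total XOR = 0, i.e. changes one component's Grundy value g to g ⊕ X where X is the current total.
Stack A: need g' = 0⊕3 = 3. Options: 20−1→G=3, 20−2→G=2, 20−3→G=1, 20−6→G=2, 20−9→G=3. Hits: 2.
Stack B: need g' = 2⊕3 = 1. Options: 24−1→G=1, 24−8→G=0, 24−9→G=3. Hits: 1.
Stack C: need g' = 1⊕3 = 2. Options: 25−2→G=0, 25−3→G=2, 25−6→G=0, 25−7→G=0. Hits: 1.

4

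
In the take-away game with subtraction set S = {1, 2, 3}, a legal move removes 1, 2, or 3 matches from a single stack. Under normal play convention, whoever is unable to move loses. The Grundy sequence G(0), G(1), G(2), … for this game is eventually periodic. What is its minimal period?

4

n :  0  1  2  3  4  5  6  7  8  9 10 11 12 13 14
G :  0  1  2  3  0  1  2  3  0  1  2  3  0  1  2
G(n+4) = G(n) holds for n = 0,…,2 (a full window of length max(S) = 3), so the sequence is purely periodic with period 4.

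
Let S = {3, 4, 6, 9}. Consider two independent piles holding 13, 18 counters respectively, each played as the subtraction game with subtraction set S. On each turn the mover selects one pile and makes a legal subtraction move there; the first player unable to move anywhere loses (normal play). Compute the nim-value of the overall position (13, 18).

All piles use S = {3, 4, 6, 9}:
G(0) = 0
G(1) = mex{} = 0
G(2) = mex{} = 0
G(3) = mex{0} = 1
G(4) = mex{0,0} = 1
G(5) = mex{0,0} = 1
G(6) = mex{1,0,0} = 2
G(7) = mex{1,1,0} = 2
G(8) = mex{1,1,0} = 2
G(9) = mex{2,1,1,0} = 3
G(10) = mex{2,2,1,0} = 3
G(11) = mex{2,2,1,0} = 3
G(12) = mex{3,2,2,1} = 0
G(13) = mex{3,3,2,1} = 0
G(14) = mex{3,3,2,1} = 0
G(15) = mex{0,3,3,2} = 1
G(16) = mex{0,0,3,2} = 1
G(17) = mex{0,0,3,2} = 1
G(18) = mex{1,0,0,3} = 2
Pile A: G(13) = 0.
Pile B: G(18) = 2.
Combined Grundy value = 0 ⊕ 2 = 2.

2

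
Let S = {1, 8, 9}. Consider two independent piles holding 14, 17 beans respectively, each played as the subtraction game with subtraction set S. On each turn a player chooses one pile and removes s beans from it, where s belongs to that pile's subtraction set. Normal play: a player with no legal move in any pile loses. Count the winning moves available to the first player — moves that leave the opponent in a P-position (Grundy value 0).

2

All piles use S = {1, 8, 9}:
G(0) = 0
G(1) = mex{0} = 1
G(2) = mex{1} = 0
G(3) = mex{0} = 1
G(4) = mex{1} = 0
G(5) = mex{0} = 1
G(6) = mex{1} = 0
G(7) = mex{0} = 1
G(8) = mex{1,0} = 2
G(9) = mex{2,1,0} = 3
G(10) = mex{3,0,1} = 2
G(11) = mex{2,1,0} = 3
G(12) = mex{3,0,1} = 2
G(13) = mex{2,1,0} = 3
G(14) = mex{3,0,1} = 2
G(15) = mex{2,1,0} = 3
G(16) = mex{3,2,1} = 0
G(17) = mex{0,3,2} = 1
Pile A: G(14) = 2.
Pile B: G(17) = 1.
Combined Grundy value = 2 ⊕ 1 = 3.
A winning move leaves total XOR = 0, i.e. changes one component's Grundy value g to g ⊕ X where X is the current total.
Pile A: need g' = 2⊕3 = 1. Options: 14−1→G=3, 14−8→G=0, 14−9→G=1. Hits: 1.
Pile B: need g' = 1⊕3 = 2. Options: 17−1→G=0, 17−8→G=3, 17−9→G=2. Hits: 1.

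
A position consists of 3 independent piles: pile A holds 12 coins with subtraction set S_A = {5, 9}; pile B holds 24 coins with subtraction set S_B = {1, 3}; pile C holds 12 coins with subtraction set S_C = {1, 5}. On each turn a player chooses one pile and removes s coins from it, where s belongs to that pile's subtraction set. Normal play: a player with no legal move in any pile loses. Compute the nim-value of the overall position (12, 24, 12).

2

Pile A, S = {5, 9}:
G(0) = 0
G(1) = mex{} = 0
G(2) = mex{} = 0
G(3) = mex{} = 0
G(4) = mex{} = 0
G(5) = mex{0} = 1
G(6) = mex{0} = 1
G(7) = mex{0} = 1
G(8) = mex{0} = 1
G(9) = mex{0,0} = 1
G(10) = mex{1,0} = 2
G(11) = mex{1,0} = 2
G(12) = mex{1,0} = 2
G_A(12) = 2.
Pile B, S = {1, 3}:
G(0) = 0
G(1) = mex{0} = 1
G(2) = mex{1} = 0
G(3) = mex{0,0} = 1
G(4) = mex{1,1} = 0
G(5) = mex{0,0} = 1
G(6) = mex{1,1} = 0
G(7) = mex{0,0} = 1
G(8) = mex{1,1} = 0
G(9) = mex{0,0} = 1
G(10) = mex{1,1} = 0
G(11) = mex{0,0} = 1
G(12) = mex{1,1} = 0
G(13) = mex{0,0} = 1
G(14) = mex{1,1} = 0
G(15) = mex{0,0} = 1
G(16) = mex{1,1} = 0
G(17) = mex{0,0} = 1
G(18) = mex{1,1} = 0
G(19) = mex{0,0} = 1
G(20) = mex{1,1} = 0
G(21) = mex{0,0} = 1
G(22) = mex{1,1} = 0
G(23) = mex{0,0} = 1
G(24) = mex{1,1} = 0
G_B(24) = 0.
Pile C, S = {1, 5}:
n :  0  1  2  3  4  5  6  7  8  9 10 11 12
G :  0  1  0  1  0  1  0  1  0  1  0  1  0
G_C(12) = 0.
Combined Grundy value = 2 ⊕ 0 ⊕ 0 = 2.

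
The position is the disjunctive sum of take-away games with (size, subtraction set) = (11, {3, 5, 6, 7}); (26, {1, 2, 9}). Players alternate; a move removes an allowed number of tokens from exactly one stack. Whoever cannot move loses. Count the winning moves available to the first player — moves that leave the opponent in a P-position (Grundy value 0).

0

Stack A, S = {3, 5, 6, 7}:
G(0) = 0
G(1) = mex{} = 0
G(2) = mex{} = 0
G(3) = mex{0} = 1
G(4) = mex{0} = 1
G(5) = mex{0,0} = 1
G(6) = mex{1,0,0} = 2
G(7) = mex{1,0,0,0} = 2
G(8) = mex{1,1,0,0} = 2
G(9) = mex{2,1,1,0} = 3
G(10) = mex{2,1,1,1} = 0
G(11) = mex{2,2,1,1} = 0
G_A(11) = 0.
Stack B, S = {1, 2, 9}:
n :  0  1  2  3  4  5  6  7  8  9 10 11 12 13 14 15 16 17 18 19 20 21 22 23 24 25 26
G :  0  1  2  0  1  2  0  1  2  3  0  1  2  0  1  2  0  1  2  3  0  1  2  0  1  2  0
G_B(26) = 0.
Combined Grundy value = 0 ⊕ 0 = 0.
A winning move leaves total XOR = 0, i.e. changes one component's Grundy value g to g ⊕ X where X is the current total.
Stack A: target g' = 0⊕0 = 0, but every legal move changes the Grundy value (mex property), so 0 moves.
Stack B: target g' = 0⊕0 = 0, but every legal move changes the Grundy value (mex property), so 0 moves.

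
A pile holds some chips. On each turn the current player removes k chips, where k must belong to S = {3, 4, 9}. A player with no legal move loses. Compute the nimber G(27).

n :  0  1  2  3  4  5  6  7  8  9 10 11 12 13 14 15 16 17 18 19 20 21 22 23 24 25 26 27
G :  0  0  0  1  1  1  2  0  0  3  1  1  2  0  0  0  1  1  1  2  0  0  3  1  1  2  0  0

0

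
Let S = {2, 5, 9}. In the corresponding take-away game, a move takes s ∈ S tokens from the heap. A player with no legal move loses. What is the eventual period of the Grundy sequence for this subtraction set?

7

G(0) = 0
G(1) = mex{} = 0
G(2) = mex{0} = 1
G(3) = mex{0} = 1
G(4) = mex{1} = 0
G(5) = mex{1,0} = 2
G(6) = mex{0,0} = 1
G(7) = mex{2,1} = 0
G(8) = mex{1,1} = 0
G(9) = mex{0,0,0} = 1
G(10) = mex{0,2,0} = 1
G(11) = mex{1,1,1} = 0
G(12) = mex{1,0,1} = 2
G(13) = mex{0,0,0} = 1
G(14) = mex{2,1,2} = 0
G(15) = mex{1,1,1} = 0
G(16) = mex{0,0,0} = 1
G(17) = mex{0,2,0} = 1
G(n+7) = G(n) holds for n = 0,…,8 (a full window of length max(S) = 9), so the sequence is purely periodic with period 7.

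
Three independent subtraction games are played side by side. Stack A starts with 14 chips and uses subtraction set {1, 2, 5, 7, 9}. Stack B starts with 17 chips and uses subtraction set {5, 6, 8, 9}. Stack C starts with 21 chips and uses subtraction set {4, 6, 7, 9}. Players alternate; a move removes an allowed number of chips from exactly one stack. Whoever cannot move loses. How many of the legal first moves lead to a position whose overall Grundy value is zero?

5

Stack A, S = {1, 2, 5, 7, 9}:
G(0) = 0
G(1) = mex{0} = 1
G(2) = mex{1,0} = 2
G(3) = mex{2,1} = 0
G(4) = mex{0,2} = 1
G(5) = mex{1,0,0} = 2
G(6) = mex{2,1,1} = 0
G(7) = mex{0,2,2,0} = 1
G(8) = mex{1,0,0,1} = 2
G(9) = mex{2,1,1,2,0} = 3
G(10) = mex{3,2,2,0,1} = 4
G(11) = mex{4,3,0,1,2} = 5
G(12) = mex{5,4,1,2,0} = 3
G(13) = mex{3,5,2,0,1} = 4
G(14) = mex{4,3,3,1,2} = 0
G_A(14) = 0.
Stack B, S = {5, 6, 8, 9}:
G(0) = 0
G(1) = mex{} = 0
G(2) = mex{} = 0
G(3) = mex{} = 0
G(4) = mex{} = 0
G(5) = mex{0} = 1
G(6) = mex{0,0} = 1
G(7) = mex{0,0} = 1
G(8) = mex{0,0,0} = 1
G(9) = mex{0,0,0,0} = 1
G(10) = mex{1,0,0,0} = 2
G(11) = mex{1,1,0,0} = 2
G(12) = mex{1,1,0,0} = 2
G(13) = mex{1,1,1,0} = 2
G(14) = mex{1,1,1,1} = 0
G(15) = mex{2,1,1,1} = 0
G(16) = mex{2,2,1,1} = 0
G(17) = mex{2,2,1,1} = 0
G_B(17) = 0.
Stack C, S = {4, 6, 7, 9}:
n :  0  1  2  3  4  5  6  7  8  9 10 11 12 13 14 15 16 17 18 19 20 21
G :  0  0  0  0  1  1  1  1  2  2  2  2  3  0  0  0  0  1  1  1  1  2
G_C(21) = 2.
Combined Grundy value = 0 ⊕ 0 ⊕ 2 = 2.
A winning move leaves total XOR = 0, i.e. changes one component's Grundy value g to g ⊕ X where X is the current total.
Stack A: need g' = 0⊕2 = 2. Options: 14−1→G=4, 14−2→G=3, 14−5→G=3, 14−7→G=1, 14−9→G=2. Hits: 1.
Stack B: need g' = 0⊕2 = 2. Options: 17−5→G=2, 17−6→G=2, 17−8→G=1, 17−9→G=1. Hits: 2.
Stack C: need g' = 2⊕2 = 0. Options: 21−4→G=1, 21−6→G=0, 21−7→G=0, 21−9→G=3. Hits: 2.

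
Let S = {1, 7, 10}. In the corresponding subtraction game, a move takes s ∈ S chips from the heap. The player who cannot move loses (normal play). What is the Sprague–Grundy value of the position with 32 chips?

n :  0  1  2  3  4  5  6  7  8  9 10 11 12 13 14 15 16 17 18 19 20 21 22 23 24 25 26 27 28 29 30 31 32
G :  0  1  0  1  0  1  0  1  0  1  2  3  2  3  2  3  2  0  1  0  1  0  1  0  1  0  1  2  3  2  3  2  3

3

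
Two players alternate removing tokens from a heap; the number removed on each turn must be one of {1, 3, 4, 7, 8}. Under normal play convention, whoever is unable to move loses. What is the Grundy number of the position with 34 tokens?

G(0) = 0
G(1) = mex{0} = 1
G(2) = mex{1} = 0
G(3) = mex{0,0} = 1
G(4) = mex{1,1,0} = 2
G(5) = mex{2,0,1} = 3
G(6) = mex{3,1,0} = 2
G(7) = mex{2,2,1,0} = 3
G(8) = mex{3,3,2,1,0} = 4
G(9) = mex{4,2,3,0,1} = 5
G(10) = mex{5,3,2,1,0} = 4
G(11) = mex{4,4,3,2,1} = 0
G(12) = mex{0,5,4,3,2} = 1
G(13) = mex{1,4,5,2,3} = 0
G(14) = mex{0,0,4,3,2} = 1
G(15) = mex{1,1,0,4,3} = 2
G(16) = mex{2,0,1,5,4} = 3
G(17) = mex{3,1,0,4,5} = 2
G(18) = mex{2,2,1,0,4} = 3
G(19) = mex{3,3,2,1,0} = 4
G(20) = mex{4,2,3,0,1} = 5
G(21) = mex{5,3,2,1,0} = 4
G(22) = mex{4,4,3,2,1} = 0
G(23) = mex{0,5,4,3,2} = 1
G(24) = mex{1,4,5,2,3} = 0
G(25) = mex{0,0,4,3,2} = 1
G(26) = mex{1,1,0,4,3} = 2
G(27) = mex{2,0,1,5,4} = 3
G(28) = mex{3,1,0,4,5} = 2
G(29) = mex{2,2,1,0,4} = 3
G(30) = mex{3,3,2,1,0} = 4
G(31) = mex{4,2,3,0,1} = 5
G(32) = mex{5,3,2,1,0} = 4
G(33) = mex{4,4,3,2,1} = 0
G(34) = mex{0,5,4,3,2} = 1

1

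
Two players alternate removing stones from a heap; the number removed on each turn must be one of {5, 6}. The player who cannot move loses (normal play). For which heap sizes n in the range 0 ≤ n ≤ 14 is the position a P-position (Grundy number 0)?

G(0) = 0
G(1) = mex{} = 0
G(2) = mex{} = 0
G(3) = mex{} = 0
G(4) = mex{} = 0
G(5) = mex{0} = 1
G(6) = mex{0,0} = 1
G(7) = mex{0,0} = 1
G(8) = mex{0,0} = 1
G(9) = mex{0,0} = 1
G(10) = mex{1,0} = 2
G(11) = mex{1,1} = 0
G(12) = mex{1,1} = 0
G(13) = mex{1,1} = 0
G(14) = mex{1,1} = 0
P-positions are exactly the n with G(n) = 0.

0, 1, 2, 3, 4, 11, 12, 13, 14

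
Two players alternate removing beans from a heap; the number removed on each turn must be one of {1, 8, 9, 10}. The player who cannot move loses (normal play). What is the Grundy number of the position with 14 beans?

G(0) = 0
G(1) = mex{0} = 1
G(2) = mex{1} = 0
G(3) = mex{0} = 1
G(4) = mex{1} = 0
G(5) = mex{0} = 1
G(6) = mex{1} = 0
G(7) = mex{0} = 1
G(8) = mex{1,0} = 2
G(9) = mex{2,1,0} = 3
G(10) = mex{3,0,1,0} = 2
G(11) = mex{2,1,0,1} = 3
G(12) = mex{3,0,1,0} = 2
G(13) = mex{2,1,0,1} = 3
G(14) = mex{3,0,1,0} = 2

2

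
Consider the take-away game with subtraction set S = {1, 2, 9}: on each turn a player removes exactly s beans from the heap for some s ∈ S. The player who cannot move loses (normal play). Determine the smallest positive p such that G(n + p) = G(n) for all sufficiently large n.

G(0) = 0
G(1) = mex{0} = 1
G(2) = mex{1,0} = 2
G(3) = mex{2,1} = 0
G(4) = mex{0,2} = 1
G(5) = mex{1,0} = 2
G(6) = mex{2,1} = 0
G(7) = mex{0,2} = 1
G(8) = mex{1,0} = 2
G(9) = mex{2,1,0} = 3
G(10) = mex{3,2,1} = 0
G(11) = mex{0,3,2} = 1
G(12) = mex{1,0,0} = 2
G(13) = mex{2,1,1} = 0
G(14) = mex{0,2,2} = 1
G(15) = mex{1,0,0} = 2
G(16) = mex{2,1,1} = 0
G(17) = mex{0,2,2} = 1
G(18) = mex{1,0,3} = 2
G(19) = mex{2,1,0} = 3
G(20) = mex{3,2,1} = 0
G(21) = mex{0,3,2} = 1
G(n+10) = G(n) holds for n = 0,…,8 (a full window of length max(S) = 9), so the sequence is purely periodic with period 10.

10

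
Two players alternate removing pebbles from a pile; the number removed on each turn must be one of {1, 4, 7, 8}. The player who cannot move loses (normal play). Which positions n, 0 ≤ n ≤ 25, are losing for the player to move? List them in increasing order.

G(0) = 0
G(1) = mex{0} = 1
G(2) = mex{1} = 0
G(3) = mex{0} = 1
G(4) = mex{1,0} = 2
G(5) = mex{2,1} = 0
G(6) = mex{0,0} = 1
G(7) = mex{1,1,0} = 2
G(8) = mex{2,2,1,0} = 3
G(9) = mex{3,0,0,1} = 2
G(10) = mex{2,1,1,0} = 3
G(11) = mex{3,2,2,1} = 0
G(12) = mex{0,3,0,2} = 1
G(13) = mex{1,2,1,0} = 3
G(14) = mex{3,3,2,1} = 0
G(15) = mex{0,0,3,2} = 1
G(16) = mex{1,1,2,3} = 0
G(17) = mex{0,3,3,2} = 1
G(18) = mex{1,0,0,3} = 2
G(19) = mex{2,1,1,0} = 3
G(20) = mex{3,0,3,1} = 2
G(21) = mex{2,1,0,3} = 4
G(22) = mex{4,2,1,0} = 3
G(23) = mex{3,3,0,1} = 2
G(24) = mex{2,2,1,0} = 3
G(25) = mex{3,4,2,1} = 0
P-positions are exactly the n with G(n) = 0.

0, 2, 5, 11, 14, 16, 25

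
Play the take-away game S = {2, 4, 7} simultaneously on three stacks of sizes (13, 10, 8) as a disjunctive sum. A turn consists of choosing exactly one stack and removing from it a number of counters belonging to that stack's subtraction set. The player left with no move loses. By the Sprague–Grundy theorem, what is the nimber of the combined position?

All stacks use S = {2, 4, 7}:
G(0) = 0
G(1) = mex{} = 0
G(2) = mex{0} = 1
G(3) = mex{0} = 1
G(4) = mex{1,0} = 2
G(5) = mex{1,0} = 2
G(6) = mex{2,1} = 0
G(7) = mex{2,1,0} = 3
G(8) = mex{0,2,0} = 1
G(9) = mex{3,2,1} = 0
G(10) = mex{1,0,1} = 2
G(11) = mex{0,3,2} = 1
G(12) = mex{2,1,2} = 0
G(13) = mex{1,0,0} = 2
Stack A: G(13) = 2.
Stack B: G(10) = 2.
Stack C: G(8) = 1.
Combined Grundy value = 2 ⊕ 2 ⊕ 1 = 1.

1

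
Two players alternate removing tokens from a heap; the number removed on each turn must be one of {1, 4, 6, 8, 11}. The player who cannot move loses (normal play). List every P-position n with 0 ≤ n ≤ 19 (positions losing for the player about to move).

0, 2, 5, 7, 12, 14, 17, 19

n :  0  1  2  3  4  5  6  7  8  9 10 11 12 13 14 15 16 17 18 19
G :  0  1  0  1  2  0  1  0  1  2  3  2  0  1  0  1  2  0  1  0
P-positions are exactly the n with G(n) = 0.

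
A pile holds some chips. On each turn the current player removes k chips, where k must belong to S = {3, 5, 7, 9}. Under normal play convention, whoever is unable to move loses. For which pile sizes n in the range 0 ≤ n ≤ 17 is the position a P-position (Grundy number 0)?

0, 1, 2, 12, 13, 14

n :  0  1  2  3  4  5  6  7  8  9 10 11 12 13 14 15 16 17
G :  0  0  0  1  1  1  2  2  2  3  3  3  0  0  0  1  1  1
P-positions are exactly the n with G(n) = 0.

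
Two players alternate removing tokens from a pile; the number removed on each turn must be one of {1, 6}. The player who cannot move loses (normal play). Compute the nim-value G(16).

G(0) = 0
G(1) = mex{0} = 1
G(2) = mex{1} = 0
G(3) = mex{0} = 1
G(4) = mex{1} = 0
G(5) = mex{0} = 1
G(6) = mex{1,0} = 2
G(7) = mex{2,1} = 0
G(8) = mex{0,0} = 1
G(9) = mex{1,1} = 0
G(10) = mex{0,0} = 1
G(11) = mex{1,1} = 0
G(12) = mex{0,2} = 1
G(13) = mex{1,0} = 2
G(14) = mex{2,1} = 0
G(15) = mex{0,0} = 1
G(16) = mex{1,1} = 0

0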